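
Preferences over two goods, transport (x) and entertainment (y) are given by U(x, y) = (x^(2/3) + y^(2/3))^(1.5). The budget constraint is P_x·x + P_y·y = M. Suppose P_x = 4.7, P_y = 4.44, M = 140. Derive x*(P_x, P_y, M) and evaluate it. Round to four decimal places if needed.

MRS = MU_x/MU_y = (y/x)^(1/3). Set equal to P_x/P_y.
Solve for the ratio: y/x = [P_x/P_y]^(3).
Substitute y = (y/x)·x into the budget: x* = M/(P_x + P_y·(y/x)).
Numerically y/x = 1.186164, so x* = 140/(4.7 + 4.44·1.186164) = 14.047.

x* = 14.047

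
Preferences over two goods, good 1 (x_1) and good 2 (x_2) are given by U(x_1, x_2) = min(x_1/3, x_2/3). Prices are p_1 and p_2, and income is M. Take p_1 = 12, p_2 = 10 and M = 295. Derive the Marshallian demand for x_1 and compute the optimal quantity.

x_1* = 13.4091

Leontief preferences: the optimum is at the kink where x_1/3 = x_2/3, i.e. x_2 = x_1.
Budget: p_1·x_1 + p_2·x_1 = M, so (3·p_1 + 3·p_2)·x_1 = 3·M.
Demand: x_1*(p_1,p_2,M) = 3·M/(3·p_1 + 3·p_2), x_2* = 3·M/(3·p_1 + 3·p_2).
Here 3·12 + 3·10 = 66, giving x_1* = 13.4091.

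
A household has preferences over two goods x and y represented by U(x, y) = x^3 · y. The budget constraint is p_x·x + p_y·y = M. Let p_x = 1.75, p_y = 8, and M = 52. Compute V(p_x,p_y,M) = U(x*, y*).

V = 17985.9359

MU_x/MU_y = (3·y)/(x); tangency sets this equal to p_x/p_y.
So 3·p_y·y = p_x·x; combined with the budget, a share 0.75 of income goes to x.
Demand: x*(p_x,p_y,M) = 0.75·M/p_x and y* = 0.25·M/p_y.
At p_x=1.75, p_y=8, M=52: x* = 0.75·52/1.75 = 22.2857, y* = 1.625.
Utility at the optimum: U(22.2857, 1.625) = 17985.9359.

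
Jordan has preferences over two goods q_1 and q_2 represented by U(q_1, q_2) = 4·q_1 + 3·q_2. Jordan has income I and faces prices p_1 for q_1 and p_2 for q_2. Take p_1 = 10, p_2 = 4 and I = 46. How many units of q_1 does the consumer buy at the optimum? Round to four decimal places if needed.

q_2 gives more utility per dollar, so spend all income on q_2: q_2* = I/p_2, q_1* = 0.
Numerically: q_1* = 0, q_2* = 11.5.

q_1* = 0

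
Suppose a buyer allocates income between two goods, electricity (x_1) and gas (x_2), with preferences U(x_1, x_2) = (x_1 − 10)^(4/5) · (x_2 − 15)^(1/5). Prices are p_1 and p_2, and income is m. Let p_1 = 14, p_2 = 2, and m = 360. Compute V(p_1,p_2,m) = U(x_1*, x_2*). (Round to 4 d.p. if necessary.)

V = 12.1429

MRS = 4·(x_2−15)/(x_1−10). Tangency with p_1/p_2 gives x_2−15 = (1/4)·(p_1/p_2)·(x_1−10).
Substituting into the budget: x_1* = 10 + 0.8·(m − 10·p_1 − 15·p_2)/p_1, and x_2* = 15 + 0.2·(…)/p_2.
Discretionary income = 360 − 10·14 − 15·2 = 190; x_1* = 10 + 0.8·190/14 = 20.8571; x_2* = 15 + 0.2·190/2 = 34.
Utility at the optimum: U(20.8571, 34) = 12.1429.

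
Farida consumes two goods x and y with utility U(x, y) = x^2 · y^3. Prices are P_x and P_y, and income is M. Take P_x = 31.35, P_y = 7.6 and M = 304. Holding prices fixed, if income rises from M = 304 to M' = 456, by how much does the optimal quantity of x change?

Δx* = 1.9394

The MRS is (2/3)·y/x. Set MRS = P_x/P_y.
Rearranging, P_y·y = (3/2)·P_x·x. Substituting into the budget gives P_x·x·(1 + (3/2)) = M.
Demand: x*(P_x,P_y,M) = 0.4·M/P_x and y* = 0.6·M/P_y.
At P_x=31.35, P_y=7.6, M=304: x* = 0.4·304/31.35 = 3.8788.
At M' = 456: x* = 5.8182. Change: 5.8182 − 3.8788 = 1.9394.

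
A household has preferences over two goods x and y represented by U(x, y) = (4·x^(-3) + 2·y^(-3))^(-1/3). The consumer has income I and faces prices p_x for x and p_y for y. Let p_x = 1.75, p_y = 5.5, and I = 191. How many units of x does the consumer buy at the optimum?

x* = 36.5651

Numerically y/x = 0.631555, so x* = 191/(1.75 + 5.5·0.631555) = 36.5651.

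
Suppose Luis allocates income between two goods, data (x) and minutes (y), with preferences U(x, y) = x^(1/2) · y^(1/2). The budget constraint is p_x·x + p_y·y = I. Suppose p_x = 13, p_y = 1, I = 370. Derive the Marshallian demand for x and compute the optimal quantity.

x* = 14.2308

The MRS is y/x. Set MRS = p_x/p_y.
So 0.5·p_y·y = 0.5·p_x·x; combined with the budget, a share 0.5 of income goes to x.
Demand: x*(p_x,p_y,I) = 0.5·I/p_x and y* = 0.5·I/p_y.
At p_x=13, p_y=1, I=370: x* = 0.5·370/13 = 14.2308.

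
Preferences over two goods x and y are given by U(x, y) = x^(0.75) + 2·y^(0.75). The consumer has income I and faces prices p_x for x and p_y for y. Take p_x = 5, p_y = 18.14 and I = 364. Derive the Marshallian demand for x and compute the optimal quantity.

From the CES first-order condition, (1/2)·(y/x)^(0.25) = p_x/p_y.
Solve for the ratio: y/x = [2·p_x/p_y]^(4).
Substitute y = (y/x)·x into the budget: x* = I/(p_x + p_y·(y/x)).
Numerically y/x = 0.092353, so x* = 364/(5 + 18.14·0.092353) = 54.5295.

x* = 54.5295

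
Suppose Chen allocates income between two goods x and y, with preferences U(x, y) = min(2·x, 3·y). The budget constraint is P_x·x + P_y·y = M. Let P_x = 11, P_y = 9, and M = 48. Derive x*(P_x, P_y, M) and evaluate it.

Demand: x*(P_x,P_y,M) = 3·M/(3·P_x + 2·P_y), y* = 2·M/(3·P_x + 2·P_y).
Here 3·11 + 2·9 = 51, giving x* = 2.8235.

x* = 2.8235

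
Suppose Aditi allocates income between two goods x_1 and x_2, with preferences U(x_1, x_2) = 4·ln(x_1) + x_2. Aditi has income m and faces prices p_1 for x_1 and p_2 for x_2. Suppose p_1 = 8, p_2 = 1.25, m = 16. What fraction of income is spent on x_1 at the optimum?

Set MRS = p_1/p_2: (4/x_1)/1 = p_1/p_2.
So x_1*(p_1,p_2) = 4·p_2/p_1, independent of income; and x_2* = (m − 4·p_2)/p_2.
At the given prices: x_1* = 4·1.25/8 = 0.625, and x_2* = 8.8.
Expenditure on x_1: 8·0.625 = 5; share = 0.3125.

share on x_1 = 0.3125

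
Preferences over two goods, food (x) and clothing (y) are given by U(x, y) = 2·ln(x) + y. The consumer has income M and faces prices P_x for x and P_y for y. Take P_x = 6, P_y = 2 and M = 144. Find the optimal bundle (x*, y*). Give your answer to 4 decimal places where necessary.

x* = 0.6667, y* = 70

Set MRS = P_x/P_y: (2/x)/1 = P_x/P_y.
So x*(P_x,P_y) = 2·P_y/P_x, independent of income; and y* = (M − 2·P_y)/P_y.
At the given prices: x* = 2·2/6 = 0.6667, and y* = 70.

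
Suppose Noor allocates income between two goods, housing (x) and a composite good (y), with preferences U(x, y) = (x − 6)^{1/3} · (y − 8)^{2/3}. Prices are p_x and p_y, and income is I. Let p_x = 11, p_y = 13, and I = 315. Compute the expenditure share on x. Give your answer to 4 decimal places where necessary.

Let x' = x−6, y' = y−8. MRS = (1/2)·y'/x' = p_x/p_y.
Substituting into the budget: x* = 6 + 1/3·(I − 6·p_x − 8·p_y)/p_x, and y* = 8 + 2/3·(…)/p_y.
Discretionary income = 315 − 6·11 − 8·13 = 145; x* = 6 + 1/3·145/11 = 10.3939; y* = 8 + 2/3·145/13 = 15.4359.
Expenditure on x: 11·10.3939 = 114.3333; share = 0.363.

share on x = 0.363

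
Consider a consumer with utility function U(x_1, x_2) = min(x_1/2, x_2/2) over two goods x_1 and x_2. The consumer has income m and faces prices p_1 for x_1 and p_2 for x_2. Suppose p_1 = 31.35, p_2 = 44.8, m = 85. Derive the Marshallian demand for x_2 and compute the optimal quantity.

x_2* = 1.1162

Demand: x_1*(p_1,p_2,m) = 2·m/(2·p_1 + 2·p_2), x_2* = 2·m/(2·p_1 + 2·p_2).
Here 2·31.35 + 2·44.8 = 152.3, giving x_2* = 1.1162.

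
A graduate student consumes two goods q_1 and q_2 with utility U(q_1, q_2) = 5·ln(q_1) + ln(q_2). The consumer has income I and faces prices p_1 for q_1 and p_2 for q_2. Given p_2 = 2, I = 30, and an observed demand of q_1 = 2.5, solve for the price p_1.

Tangency: MRS = 5·q_2/q_1 = p_1/p_2.
So 5·p_2·q_2 = p_1·q_1; combined with the budget, a share 5/6 of income goes to q_1.
Demand: q_1*(p_1,p_2,I) = 5/6·I/p_1 and q_2* = 1/6·I/p_2.
Set q_1* = 2.5 in the demand function and solve for p_1: p_1 = 10.

p_1 = 10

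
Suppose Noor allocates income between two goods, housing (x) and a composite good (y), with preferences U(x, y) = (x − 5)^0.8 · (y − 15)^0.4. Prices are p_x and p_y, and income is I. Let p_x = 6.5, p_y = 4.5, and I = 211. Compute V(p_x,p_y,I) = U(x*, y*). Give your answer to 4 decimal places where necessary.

V = 16.2574

MRS = 2·(y−15)/(x−5). Tangency with p_x/p_y gives y−15 = (1/2)·(p_x/p_y)·(x−5).
Substituting into the budget: x* = 5 + 2/3·(I − 5·p_x − 15·p_y)/p_x, and y* = 15 + 1/3·(…)/p_y.
Discretionary income = 211 − 5·6.5 − 15·4.5 = 111; x* = 5 + 2/3·111/6.5 = 16.3846; y* = 15 + 1/3·111/4.5 = 23.2222.
Utility at the optimum: U(16.3846, 23.2222) = 16.2574.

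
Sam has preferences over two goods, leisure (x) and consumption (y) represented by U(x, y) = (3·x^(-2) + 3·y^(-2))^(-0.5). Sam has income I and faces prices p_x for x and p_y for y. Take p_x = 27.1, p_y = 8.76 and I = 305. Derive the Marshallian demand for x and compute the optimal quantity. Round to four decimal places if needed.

Substitute y = (y/x)·x into the budget: x* = I/(p_x + p_y·(y/x)).
Numerically y/x = 1.457097, so x* = 305/(27.1 + 8.76·1.457097) = 7.651.

x* = 7.651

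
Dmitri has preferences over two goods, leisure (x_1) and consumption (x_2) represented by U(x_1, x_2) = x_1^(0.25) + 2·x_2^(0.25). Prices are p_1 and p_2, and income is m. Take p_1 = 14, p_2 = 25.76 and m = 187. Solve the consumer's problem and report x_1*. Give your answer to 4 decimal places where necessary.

From the CES first-order condition, (1/2)·(x_2/x_1)^(0.75) = p_1/p_2.
Hence x_2/x_1 = (2·p_1/p_2)^(1/(0.75)), i.e. raised to the 4/3 power.
With the ratio pinned down, the budget gives x_1* = m/(p_1 + p_2·(x_2/x_1)) and x_2* = (x_2/x_1)·x_1*.
Numerically x_2/x_1 = 1.117591, so x_1* = 187/(14 + 25.76·1.117591) = 4.3703.

x_1* = 4.3703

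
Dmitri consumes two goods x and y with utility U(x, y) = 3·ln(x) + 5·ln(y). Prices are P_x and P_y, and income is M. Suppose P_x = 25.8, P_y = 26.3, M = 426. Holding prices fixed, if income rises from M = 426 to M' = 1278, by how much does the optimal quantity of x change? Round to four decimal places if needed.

Tangency: MRS = (3/5)·y/x = P_x/P_y.
So 3·P_y·y = 5·P_x·x; combined with the budget, a share 0.375 of income goes to x.
Demand: x*(P_x,P_y,M) = 0.375·M/P_x and y* = 0.625·M/P_y.
At P_x=25.8, P_y=26.3, M=426: x* = 0.375·426/25.8 = 6.1919.
At M' = 1278: x* = 18.5756. Change: 18.5756 − 6.1919 = 12.3837.

Δx* = 12.3837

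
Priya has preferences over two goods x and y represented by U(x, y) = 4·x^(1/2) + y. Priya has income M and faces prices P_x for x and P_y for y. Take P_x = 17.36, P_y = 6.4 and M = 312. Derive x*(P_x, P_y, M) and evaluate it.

x* = 0.5437

Solve: √x = 2·P_y/P_x, so x*(P_x,P_y) = (2·P_y/P_x)², and y* = (M − P_x·x*)/P_y.
Plugging in: x* = (2·6.4/17.36)² = 0.5437.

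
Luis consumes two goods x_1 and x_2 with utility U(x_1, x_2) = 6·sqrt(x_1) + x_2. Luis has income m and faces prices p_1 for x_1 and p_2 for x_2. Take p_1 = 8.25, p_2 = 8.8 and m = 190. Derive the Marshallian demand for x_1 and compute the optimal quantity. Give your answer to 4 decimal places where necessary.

x_1* = 10.24

Utility is quasi-linear in x_2; the FOC for x_1 is 3/√x_1 = p_1/p_2.
Solve: √x_1 = 3·p_2/p_1, so x_1*(p_1,p_2) = (3·p_2/p_1)², and x_2* = (m − p_1·x_1*)/p_2.
Plugging in: x_1* = (3·8.8/8.25)² = 10.24.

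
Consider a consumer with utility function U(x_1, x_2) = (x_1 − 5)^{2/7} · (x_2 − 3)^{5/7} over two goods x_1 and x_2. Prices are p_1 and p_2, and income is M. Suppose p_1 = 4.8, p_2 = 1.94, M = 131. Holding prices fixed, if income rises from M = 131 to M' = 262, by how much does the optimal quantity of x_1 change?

Let x_1' = x_1−5, x_2' = x_2−3. MRS = (2/5)·x_2'/x_1' = p_1/p_2.
Substituting into the budget: x_1* = 5 + 2/7·(M − 5·p_1 − 3·p_2)/p_1, and x_2* = 3 + 5/7·(…)/p_2.
Discretionary income = 131 − 5·4.8 − 3·1.94 = 101.18; x_1* = 5 + 2/7·101.18/4.8 = 11.0226.
At M' = 262: x_1* = 18.8202. Change: 18.8202 − 11.0226 = 7.7976.

Δx_1* = 7.7976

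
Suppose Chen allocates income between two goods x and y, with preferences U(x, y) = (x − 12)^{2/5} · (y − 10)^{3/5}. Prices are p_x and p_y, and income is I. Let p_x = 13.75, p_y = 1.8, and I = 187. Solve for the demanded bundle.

Let x' = x−12, y' = y−10. MRS = (2/3)·y'/x' = p_x/p_y.
After buying the subsistence bundle (12, 10), a share 0.4 of the remaining income goes to x: x* = 12 + 0.4·(I − 12p_x − 10p_y)/p_x.
Discretionary income = 187 − 12·13.75 − 10·1.8 = 4; x* = 12 + 0.4·4/13.75 = 12.1164; y* = 10 + 0.6·4/1.8 = 11.3333.

x* = 12.1164, y* = 11.3333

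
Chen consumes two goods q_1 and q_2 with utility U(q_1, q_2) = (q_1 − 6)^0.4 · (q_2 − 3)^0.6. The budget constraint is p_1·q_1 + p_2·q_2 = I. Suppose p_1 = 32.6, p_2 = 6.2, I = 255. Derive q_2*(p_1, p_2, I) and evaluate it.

q_2* = 6.9484

After buying the subsistence bundle (6, 3), a share 0.4 of the remaining income goes to q_1: q_1* = 6 + 0.4·(I − 6p_1 − 3p_2)/p_1.
Discretionary income = 255 − 6·32.6 − 3·6.2 = 40.8; q_2* = 3 + 0.6·40.8/6.2 = 6.9484.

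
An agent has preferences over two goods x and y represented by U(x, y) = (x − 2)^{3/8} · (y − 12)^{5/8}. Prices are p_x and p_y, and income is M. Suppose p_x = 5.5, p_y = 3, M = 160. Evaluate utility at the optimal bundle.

V = 15.4856

MRS = (3/5)·(y−12)/(x−2). Tangency with p_x/p_y gives y−12 = (5/3)·(p_x/p_y)·(x−2).
Substituting into the budget: x* = 2 + 0.375·(M − 2·p_x − 12·p_y)/p_x, and y* = 12 + 0.625·(…)/p_y.
Discretionary income = 160 − 2·5.5 − 12·3 = 113; x* = 2 + 0.375·113/5.5 = 9.7045; y* = 12 + 0.625·113/3 = 35.5417.
Utility at the optimum: U(9.7045, 35.5417) = 15.4856.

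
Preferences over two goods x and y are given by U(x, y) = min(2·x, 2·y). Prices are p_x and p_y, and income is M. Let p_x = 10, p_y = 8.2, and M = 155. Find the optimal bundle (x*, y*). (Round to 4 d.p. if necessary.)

x* = 8.5165, y* = 8.5165

With perfect complements, no substitution: consume in ratio x:y = 2:2.
Budget: p_x·x + p_y·x = M, so (2·p_x + 2·p_y)·x = 2·M.
Demand: x*(p_x,p_y,M) = 2·M/(2·p_x + 2·p_y), y* = 2·M/(2·p_x + 2·p_y).
Here 2·10 + 2·8.2 = 36.4, giving x* = 8.5165 and y* = 8.5165.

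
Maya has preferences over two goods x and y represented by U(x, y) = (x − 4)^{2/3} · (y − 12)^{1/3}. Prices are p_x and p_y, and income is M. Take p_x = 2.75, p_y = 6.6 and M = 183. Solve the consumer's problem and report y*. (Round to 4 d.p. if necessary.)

y* = 16.6869

Discretionary income = 183 − 4·2.75 − 12·6.6 = 92.8; y* = 12 + 1/3·92.8/6.6 = 16.6869.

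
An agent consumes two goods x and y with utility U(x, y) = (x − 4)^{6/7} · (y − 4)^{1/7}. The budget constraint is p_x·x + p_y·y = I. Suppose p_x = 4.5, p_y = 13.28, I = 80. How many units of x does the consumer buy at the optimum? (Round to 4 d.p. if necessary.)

x* = 5.6914

After buying the subsistence bundle (4, 4), a share 6/7 of the remaining income goes to x: x* = 4 + 6/7·(I − 4p_x − 4p_y)/p_x.
Discretionary income = 80 − 4·4.5 − 4·13.28 = 8.88; x* = 4 + 6/7·8.88/4.5 = 5.6914.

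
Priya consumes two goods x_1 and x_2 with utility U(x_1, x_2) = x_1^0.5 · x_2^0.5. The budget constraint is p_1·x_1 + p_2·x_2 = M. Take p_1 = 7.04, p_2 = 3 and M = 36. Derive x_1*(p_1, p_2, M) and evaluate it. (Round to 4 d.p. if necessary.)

The MRS is x_2/x_1. Set MRS = p_1/p_2.
So 0.5·p_2·x_2 = 0.5·p_1·x_1; combined with the budget, a share 0.5 of income goes to x_1.
Demand: x_1*(p_1,p_2,M) = 0.5·M/p_1 and x_2* = 0.5·M/p_2.
At p_1=7.04, p_2=3, M=36: x_1* = 0.5·36/7.04 = 2.5568.

x_1* = 2.5568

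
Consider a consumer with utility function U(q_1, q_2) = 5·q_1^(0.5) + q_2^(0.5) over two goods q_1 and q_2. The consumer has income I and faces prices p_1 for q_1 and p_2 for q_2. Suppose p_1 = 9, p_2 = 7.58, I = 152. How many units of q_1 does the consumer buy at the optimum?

q_1* = 16.1231

MU_q_1 ∝ 5·q_1^(-0.5), MU_q_2 ∝ q_2^(-0.5), so MRS = 5·(q_2/q_1)^(0.5) = p_1/p_2.
Hence q_2/q_1 = ((1/5)·p_1/p_2)^(1/(0.5)), i.e. raised to the 2 power.
With the ratio pinned down, the budget gives q_1* = I/(p_1 + p_2·(q_2/q_1)) and q_2* = (q_2/q_1)·q_1*.
Numerically q_2/q_1 = 0.056391, so q_1* = 152/(9 + 7.58·0.056391) = 16.1231.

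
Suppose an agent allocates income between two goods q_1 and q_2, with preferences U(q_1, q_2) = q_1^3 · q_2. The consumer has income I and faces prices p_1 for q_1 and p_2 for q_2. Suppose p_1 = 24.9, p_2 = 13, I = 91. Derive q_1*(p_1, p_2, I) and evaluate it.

q_1* = 2.741

MU_q_1/MU_q_2 = (3·q_2)/(q_1); tangency sets this equal to p_1/p_2.
Rearranging, p_2·q_2 = (1/3)·p_1·q_1. Substituting into the budget gives p_1·q_1·(1 + (1/3)) = I.
Demand: q_1*(p_1,p_2,I) = 0.75·I/p_1 and q_2* = 0.25·I/p_2.
At p_1=24.9, p_2=13, I=91: q_1* = 0.75·91/24.9 = 2.741.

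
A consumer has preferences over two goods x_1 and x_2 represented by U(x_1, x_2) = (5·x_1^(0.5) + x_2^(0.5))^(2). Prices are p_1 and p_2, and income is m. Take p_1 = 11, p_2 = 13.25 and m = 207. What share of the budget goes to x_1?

share on x_1 = 0.9679

MU_x_1 ∝ 5·x_1^(-0.5), MU_x_2 ∝ x_2^(-0.5), so MRS = 5·(x_2/x_1)^(0.5) = p_1/p_2.
Hence x_2/x_1 = ((1/5)·p_1/p_2)^(1/(0.5)), i.e. raised to the 2 power.
Substitute x_2 = (x_2/x_1)·x_1 into the budget: x_1* = m/(p_1 + p_2·(x_2/x_1)).
Numerically x_2/x_1 = 0.027569, so x_1* = 207/(11 + 13.25·0.027569) = 18.2134 and x_2* = 0.027569·18.2134 = 0.5021.
Expenditure on x_1: 11·18.2134 = 200.347; share = 0.9679.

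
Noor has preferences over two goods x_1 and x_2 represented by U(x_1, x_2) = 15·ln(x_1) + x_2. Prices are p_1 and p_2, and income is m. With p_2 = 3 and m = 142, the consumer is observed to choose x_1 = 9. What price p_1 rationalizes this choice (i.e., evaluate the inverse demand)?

p_1 = 5

MU_x_1 = 15/x_1, MU_x_2 = 1. Tangency: 15/x_1 = p_1/p_2.
So x_1*(p_1,p_2) = 15·p_2/p_1, independent of income; and x_2* = (m − 15·p_2)/p_2.
Set x_1* = 9 in the demand function and solve for p_1: p_1 = 5.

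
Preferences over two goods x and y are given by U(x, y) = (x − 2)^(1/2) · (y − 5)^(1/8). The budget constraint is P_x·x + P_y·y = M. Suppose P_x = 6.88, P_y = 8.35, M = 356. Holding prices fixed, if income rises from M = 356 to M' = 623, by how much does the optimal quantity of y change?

This is Cobb-Douglas in (x−2, y−5): tangency gives 0.5·P_y·(y−5) = 0.125·P_x·(x−2).
After buying the subsistence bundle (2, 5), a share 0.8 of the remaining income goes to x: x* = 2 + 0.8·(M − 2P_x − 5P_y)/P_x.
Discretionary income = 356 − 2·6.88 − 5·8.35 = 300.49; y* = 5 + 0.2·300.49/8.35 = 12.1974.
At M' = 623: y* = 18.5926. Change: 18.5926 − 12.1974 = 6.3952.

Δy* = 6.3952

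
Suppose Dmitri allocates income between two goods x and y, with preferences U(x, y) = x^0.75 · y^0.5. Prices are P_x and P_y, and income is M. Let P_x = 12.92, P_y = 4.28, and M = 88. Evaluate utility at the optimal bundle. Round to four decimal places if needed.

Demand: x*(P_x,P_y,M) = 0.6·M/P_x and y* = 0.4·M/P_y.
At P_x=12.92, P_y=4.28, M=88: x* = 0.6·88/12.92 = 4.0867, y* = 8.2243.
Utility at the optimum: U(4.0867, 8.2243) = 8.2429.

V = 8.2429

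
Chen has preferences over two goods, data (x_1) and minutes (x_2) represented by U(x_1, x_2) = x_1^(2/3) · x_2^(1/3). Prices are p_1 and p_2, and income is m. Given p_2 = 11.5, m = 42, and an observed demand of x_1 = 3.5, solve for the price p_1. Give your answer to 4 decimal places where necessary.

The MRS is 2·x_2/x_1. Set MRS = p_1/p_2.
So 2/3·p_2·x_2 = 1/3·p_1·x_1; combined with the budget, a share 2/3 of income goes to x_1.
Demand: x_1*(p_1,p_2,m) = 2/3·m/p_1 and x_2* = 1/3·m/p_2.
Set x_1* = 3.5 in the demand function and solve for p_1: p_1 = 8.

p_1 = 8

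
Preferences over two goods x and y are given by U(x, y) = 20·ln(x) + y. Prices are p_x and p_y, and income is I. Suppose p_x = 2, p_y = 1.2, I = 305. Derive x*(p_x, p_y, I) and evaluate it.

Set MRS = p_x/p_y: (20/x)/1 = p_x/p_y.
So x*(p_x,p_y) = 20·p_y/p_x, independent of income; and y* = (I − 20·p_y)/p_y.
At the given prices: x* = 20·1.2/2 = 12.

x* = 12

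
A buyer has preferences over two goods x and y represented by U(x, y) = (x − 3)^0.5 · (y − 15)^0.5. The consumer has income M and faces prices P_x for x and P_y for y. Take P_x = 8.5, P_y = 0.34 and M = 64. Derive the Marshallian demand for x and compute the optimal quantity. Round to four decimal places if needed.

Substituting into the budget: x* = 3 + 0.5·(M − 3·P_x − 15·P_y)/P_x, and y* = 15 + 0.5·(…)/P_y.
Discretionary income = 64 − 3·8.5 − 15·0.34 = 33.4; x* = 3 + 0.5·33.4/8.5 = 4.9647.

x* = 4.9647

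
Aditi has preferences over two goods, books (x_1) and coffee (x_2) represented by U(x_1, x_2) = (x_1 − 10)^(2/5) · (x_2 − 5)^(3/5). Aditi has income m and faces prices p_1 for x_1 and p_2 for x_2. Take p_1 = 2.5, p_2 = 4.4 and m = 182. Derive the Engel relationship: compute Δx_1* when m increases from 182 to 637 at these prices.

Let x_1' = x_1−10, x_2' = x_2−5. MRS = (2/3)·x_2'/x_1' = p_1/p_2.
Substituting into the budget: x_1* = 10 + 0.4·(m − 10·p_1 − 5·p_2)/p_1, and x_2* = 5 + 0.6·(…)/p_2.
Discretionary income = 182 − 10·2.5 − 5·4.4 = 135; x_1* = 10 + 0.4·135/2.5 = 31.6.
At m' = 637: x_1* = 104.4. Change: 104.4 − 31.6 = 72.8.

Δx_1* = 72.8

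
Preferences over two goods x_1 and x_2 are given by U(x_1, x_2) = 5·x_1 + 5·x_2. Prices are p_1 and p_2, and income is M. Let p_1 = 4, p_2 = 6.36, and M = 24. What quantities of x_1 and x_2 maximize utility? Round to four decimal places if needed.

x_1* = 6, x_2* = 0

Numerically: x_1* = 6, x_2* = 0.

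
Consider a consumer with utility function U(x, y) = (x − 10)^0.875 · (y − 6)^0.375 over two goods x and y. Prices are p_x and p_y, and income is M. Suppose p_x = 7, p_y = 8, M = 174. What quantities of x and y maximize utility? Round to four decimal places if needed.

x* = 15.6, y* = 8.1

MRS = (7/3)·(y−6)/(x−10). Tangency with p_x/p_y gives y−6 = (3/7)·(p_x/p_y)·(x−10).
After buying the subsistence bundle (10, 6), a share 0.7 of the remaining income goes to x: x* = 10 + 0.7·(M − 10p_x − 6p_y)/p_x.
Discretionary income = 174 − 10·7 − 6·8 = 56; x* = 10 + 0.7·56/7 = 15.6; y* = 6 + 0.3·56/8 = 8.1.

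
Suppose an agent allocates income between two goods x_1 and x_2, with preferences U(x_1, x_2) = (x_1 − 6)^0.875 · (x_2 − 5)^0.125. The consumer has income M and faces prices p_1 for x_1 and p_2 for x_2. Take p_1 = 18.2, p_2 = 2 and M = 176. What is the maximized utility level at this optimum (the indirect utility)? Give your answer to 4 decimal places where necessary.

V = 2.8218

MRS = 7·(x_2−5)/(x_1−6). Tangency with p_1/p_2 gives x_2−5 = (1/7)·(p_1/p_2)·(x_1−6).
After buying the subsistence bundle (6, 5), a share 0.875 of the remaining income goes to x_1: x_1* = 6 + 0.875·(M − 6p_1 − 5p_2)/p_1.
Discretionary income = 176 − 6·18.2 − 5·2 = 56.8; x_1* = 6 + 0.875·56.8/18.2 = 8.7308; x_2* = 5 + 0.125·56.8/2 = 8.55.
Utility at the optimum: U(8.7308, 8.55) = 2.8218.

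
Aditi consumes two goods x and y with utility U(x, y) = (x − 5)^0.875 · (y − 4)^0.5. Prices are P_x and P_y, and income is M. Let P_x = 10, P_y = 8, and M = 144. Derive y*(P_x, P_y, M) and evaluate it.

Let x' = x−5, y' = y−4. MRS = (7/4)·y'/x' = P_x/P_y.
Substituting into the budget: x* = 5 + 7/11·(M − 5·P_x − 4·P_y)/P_x, and y* = 4 + 4/11·(…)/P_y.
Discretionary income = 144 − 5·10 − 4·8 = 62; y* = 4 + 4/11·62/8 = 6.8182.

y* = 6.8182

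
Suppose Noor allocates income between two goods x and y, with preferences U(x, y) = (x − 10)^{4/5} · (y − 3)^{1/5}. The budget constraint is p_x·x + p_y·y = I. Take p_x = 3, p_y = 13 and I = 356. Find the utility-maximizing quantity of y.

Let x' = x−10, y' = y−3. MRS = 4·y'/x' = p_x/p_y.
Substituting into the budget: x* = 10 + 0.8·(I − 10·p_x − 3·p_y)/p_x, and y* = 3 + 0.2·(…)/p_y.
Discretionary income = 356 − 10·3 − 3·13 = 287; y* = 3 + 0.2·287/13 = 7.4154.

y* = 7.4154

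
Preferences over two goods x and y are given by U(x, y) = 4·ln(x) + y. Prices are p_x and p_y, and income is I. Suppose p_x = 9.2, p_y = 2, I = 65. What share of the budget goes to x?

MU_x = 4/x, MU_y = 1. Tangency: 4/x = p_x/p_y.
So x*(p_x,p_y) = 4·p_y/p_x, independent of income; and y* = (I − 4·p_y)/p_y.
At the given prices: x* = 4·2/9.2 = 0.8696, and y* = 28.5.
Expenditure on x: 9.2·0.8696 = 8; share = 0.1231.

share on x = 0.1231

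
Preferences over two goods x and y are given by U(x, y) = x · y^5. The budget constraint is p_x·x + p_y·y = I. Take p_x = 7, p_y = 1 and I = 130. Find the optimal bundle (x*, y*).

Tangency: MRS = (1/5)·y/x = p_x/p_y.
So p_y·y = 5·p_x·x; combined with the budget, a share 1/6 of income goes to x.
Demand: x*(p_x,p_y,I) = 1/6·I/p_x and y* = 5/6·I/p_y.
At p_x=7, p_y=1, I=130: x* = 1/6·130/7 = 3.0952, y* = 108.3333.

x* = 3.0952, y* = 108.3333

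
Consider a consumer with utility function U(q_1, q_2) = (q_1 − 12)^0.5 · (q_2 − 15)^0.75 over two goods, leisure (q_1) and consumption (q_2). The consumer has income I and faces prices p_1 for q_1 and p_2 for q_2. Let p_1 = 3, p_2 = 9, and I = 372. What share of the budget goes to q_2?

MRS = (2/3)·(q_2−15)/(q_1−12). Tangency with p_1/p_2 gives q_2−15 = (3/2)·(p_1/p_2)·(q_1−12).
Substituting into the budget: q_1* = 12 + 0.4·(I − 12·p_1 − 15·p_2)/p_1, and q_2* = 15 + 0.6·(…)/p_2.
Discretionary income = 372 − 12·3 − 15·9 = 201; q_1* = 12 + 0.4·201/3 = 38.8; q_2* = 15 + 0.6·201/9 = 28.4.
Expenditure on q_2: 9·28.4 = 255.6; share = 0.6871.

share on q_2 = 0.6871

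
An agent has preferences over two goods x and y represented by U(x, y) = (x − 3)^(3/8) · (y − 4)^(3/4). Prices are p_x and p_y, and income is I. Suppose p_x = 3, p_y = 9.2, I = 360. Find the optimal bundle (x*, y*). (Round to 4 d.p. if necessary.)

Let x' = x−3, y' = y−4. MRS = (1/2)·y'/x' = p_x/p_y.
After buying the subsistence bundle (3, 4), a share 1/3 of the remaining income goes to x: x* = 3 + 1/3·(I − 3p_x − 4p_y)/p_x.
Discretionary income = 360 − 3·3 − 4·9.2 = 314.2; x* = 3 + 1/3·314.2/3 = 37.9111; y* = 4 + 2/3·314.2/9.2 = 26.7681.

x* = 37.9111, y* = 26.7681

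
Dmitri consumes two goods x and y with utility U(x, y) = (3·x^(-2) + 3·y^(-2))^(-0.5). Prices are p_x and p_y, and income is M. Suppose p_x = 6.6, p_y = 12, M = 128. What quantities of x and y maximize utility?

x* = 7.7897, y* = 6.3823

MU_x ∝ 3·x^(-3), MU_y ∝ 3·y^(-3), so MRS = (y/x)^(3) = p_x/p_y.
Solve for the ratio: y/x = [p_x/p_y]^(1/3).
With the ratio pinned down, the budget gives x* = M/(p_x + p_y·(y/x)) and y* = (y/x)·x*.
Numerically y/x = 0.819321, so x* = 128/(6.6 + 12·0.819321) = 7.7897 and y* = 0.819321·7.7897 = 6.3823.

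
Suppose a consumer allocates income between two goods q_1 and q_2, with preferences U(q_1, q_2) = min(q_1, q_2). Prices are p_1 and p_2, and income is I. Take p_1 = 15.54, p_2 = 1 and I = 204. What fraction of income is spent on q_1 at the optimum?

share on q_1 = 0.9395

Leontief preferences: the optimum is at the kink where q_1/1 = q_2/1, i.e. q_2 = q_1.
Budget: p_1·q_1 + p_2·q_1 = I, so (p_1 + p_2)·q_1 = I.
Demand: q_1*(p_1,p_2,I) = I/(p_1 + p_2), q_2* = I/(p_1 + p_2).
Here 15.54 + 1 = 16.54, giving q_1* = 12.3337 and q_2* = 12.3337.
Expenditure on q_1: 15.54·12.3337 = 191.6663; share = 0.9395.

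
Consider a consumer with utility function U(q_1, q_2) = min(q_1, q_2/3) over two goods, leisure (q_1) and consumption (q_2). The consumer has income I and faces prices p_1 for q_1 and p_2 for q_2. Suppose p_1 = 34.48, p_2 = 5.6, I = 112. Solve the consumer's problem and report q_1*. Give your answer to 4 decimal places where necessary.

q_1* = 2.1841

With perfect complements, no substitution: consume in ratio q_1:q_2 = 1:3.
Budget: p_1·q_1 + p_2·3·q_1 = I, so (p_1 + 3·p_2)·q_1 = I.
Demand: q_1*(p_1,p_2,I) = I/(p_1 + 3·p_2), q_2* = 3·I/(p_1 + 3·p_2).
Here 34.48 + 3·5.6 = 51.28, giving q_1* = 2.1841.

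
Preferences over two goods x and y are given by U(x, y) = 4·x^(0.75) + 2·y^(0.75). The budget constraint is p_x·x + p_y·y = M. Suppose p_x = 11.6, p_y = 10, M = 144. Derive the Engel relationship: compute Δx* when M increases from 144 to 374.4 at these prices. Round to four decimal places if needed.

Δx* = 18.0966

MRS = MU_x/MU_y = 2·(y/x)^(0.25). Set equal to p_x/p_y.
Solve for the ratio: y/x = [(1/2)·p_x/p_y]^(4).
Substitute y = (y/x)·x into the budget: x* = M/(p_x + p_y·(y/x)).
Numerically y/x = 0.113165, so x* = 144/(11.6 + 10·0.113165) = 11.3104.
At M' = 374.4: x* = 29.407. Change: 29.407 − 11.3104 = 18.0966.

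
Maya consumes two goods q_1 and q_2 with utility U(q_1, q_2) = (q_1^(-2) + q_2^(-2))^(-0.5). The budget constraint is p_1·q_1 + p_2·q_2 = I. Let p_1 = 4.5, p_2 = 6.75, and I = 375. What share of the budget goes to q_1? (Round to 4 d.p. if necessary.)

From the CES first-order condition, (q_2/q_1)^(3) = p_1/p_2.
Hence q_2/q_1 = (p_1/p_2)^(1/(3)), i.e. raised to the 1/3 power.
With the ratio pinned down, the budget gives q_1* = I/(p_1 + p_2·(q_2/q_1)) and q_2* = (q_2/q_1)·q_1*.
Numerically q_2/q_1 = 0.87358, so q_1* = 375/(4.5 + 6.75·0.87358) = 36.0692 and q_2* = 0.87358·36.0692 = 31.5094.
Expenditure on q_1: 4.5·36.0692 = 162.3116; share = 0.4328.

share on q_1 = 0.4328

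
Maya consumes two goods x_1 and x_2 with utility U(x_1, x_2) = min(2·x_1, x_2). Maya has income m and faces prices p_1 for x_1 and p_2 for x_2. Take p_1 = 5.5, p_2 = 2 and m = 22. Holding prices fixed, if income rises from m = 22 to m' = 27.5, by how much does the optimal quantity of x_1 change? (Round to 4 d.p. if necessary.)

Δx_1* = 0.5789

Leontief preferences: the optimum is at the kink where x_1/1 = x_2/2, i.e. x_2 = 2·x_1.
Budget: p_1·x_1 + p_2·2·x_1 = m, so (p_1 + 2·p_2)·x_1 = m.
Demand: x_1*(p_1,p_2,m) = m/(p_1 + 2·p_2), x_2* = 2·m/(p_1 + 2·p_2).
Here 5.5 + 2·2 = 9.5, giving x_1* = 2.3158.
At m' = 27.5: x_1* = 2.8947. Change: 2.8947 − 2.3158 = 0.5789.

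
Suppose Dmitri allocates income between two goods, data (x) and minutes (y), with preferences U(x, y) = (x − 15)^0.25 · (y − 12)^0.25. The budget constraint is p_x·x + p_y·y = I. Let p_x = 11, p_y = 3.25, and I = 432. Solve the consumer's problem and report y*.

MRS = (y−12)/(x−15). Tangency with p_x/p_y gives y−12 = (p_x/p_y)·(x−15).
Substituting into the budget: x* = 15 + 0.5·(I − 15·p_x − 12·p_y)/p_x, and y* = 12 + 0.5·(…)/p_y.
Discretionary income = 432 − 15·11 − 12·3.25 = 228; y* = 12 + 0.5·228/3.25 = 47.0769.

y* = 47.0769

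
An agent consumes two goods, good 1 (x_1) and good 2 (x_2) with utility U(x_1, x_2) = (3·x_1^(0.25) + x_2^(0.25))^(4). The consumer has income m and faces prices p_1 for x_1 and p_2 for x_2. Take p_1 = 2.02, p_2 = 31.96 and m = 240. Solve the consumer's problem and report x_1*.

x_1* = 108.7958

MU_x_1 ∝ 3·x_1^(-0.75), MU_x_2 ∝ x_2^(-0.75), so MRS = 3·(x_2/x_1)^(0.75) = p_1/p_2.
Hence x_2/x_1 = ((1/3)·p_1/p_2)^(1/(0.75)), i.e. raised to the 4/3 power.
With the ratio pinned down, the budget gives x_1* = m/(p_1 + p_2·(x_2/x_1)) and x_2* = (x_2/x_1)·x_1*.
Numerically x_2/x_1 = 0.005819, so x_1* = 240/(2.02 + 31.96·0.005819) = 108.7958.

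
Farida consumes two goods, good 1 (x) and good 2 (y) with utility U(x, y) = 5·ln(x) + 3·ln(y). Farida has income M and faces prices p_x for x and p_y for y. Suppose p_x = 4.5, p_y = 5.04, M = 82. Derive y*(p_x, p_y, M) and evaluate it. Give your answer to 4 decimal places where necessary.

y* = 6.1012

Tangency: MRS = (5/3)·y/x = p_x/p_y.
Rearranging, p_y·y = (3/5)·p_x·x. Substituting into the budget gives p_x·x·(1 + (3/5)) = M.
Demand: x*(p_x,p_y,M) = 0.625·M/p_x and y* = 0.375·M/p_y.
At p_x=4.5, p_y=5.04, M=82: y* = 0.375·82/5.04 = 6.1012.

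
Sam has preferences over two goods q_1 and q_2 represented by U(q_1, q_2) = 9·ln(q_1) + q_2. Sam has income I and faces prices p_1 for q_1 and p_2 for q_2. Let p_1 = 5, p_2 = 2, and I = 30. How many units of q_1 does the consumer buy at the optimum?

q_1* = 3.6

Set MRS = p_1/p_2: (9/q_1)/1 = p_1/p_2.
So q_1*(p_1,p_2) = 9·p_2/p_1, independent of income; and q_2* = (I − 9·p_2)/p_2.
At the given prices: q_1* = 9·2/5 = 3.6.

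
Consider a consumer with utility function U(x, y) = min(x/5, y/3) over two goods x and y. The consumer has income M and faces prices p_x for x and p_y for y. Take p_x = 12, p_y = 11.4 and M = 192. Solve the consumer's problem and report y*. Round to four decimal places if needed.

y* = 6.1146

Demand: x*(p_x,p_y,M) = 5·M/(5·p_x + 3·p_y), y* = 3·M/(5·p_x + 3·p_y).
Here 5·12 + 3·11.4 = 94.2, giving y* = 6.1146.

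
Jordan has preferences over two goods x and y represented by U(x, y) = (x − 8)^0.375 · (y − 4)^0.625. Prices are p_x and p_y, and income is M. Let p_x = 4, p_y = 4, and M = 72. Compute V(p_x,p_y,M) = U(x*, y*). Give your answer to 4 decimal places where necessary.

V = 3.0963

MRS = (3/5)·(y−4)/(x−8). Tangency with p_x/p_y gives y−4 = (5/3)·(p_x/p_y)·(x−8).
Substituting into the budget: x* = 8 + 0.375·(M − 8·p_x − 4·p_y)/p_x, and y* = 4 + 0.625·(…)/p_y.
Discretionary income = 72 − 8·4 − 4·4 = 24; x* = 8 + 0.375·24/4 = 10.25; y* = 4 + 0.625·24/4 = 7.75.
Utility at the optimum: U(10.25, 7.75) = 3.0963.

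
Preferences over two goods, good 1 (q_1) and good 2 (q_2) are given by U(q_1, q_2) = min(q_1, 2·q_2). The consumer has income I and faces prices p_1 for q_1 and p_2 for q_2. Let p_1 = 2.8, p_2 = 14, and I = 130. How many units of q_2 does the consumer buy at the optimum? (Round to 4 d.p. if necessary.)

Demand: q_1*(p_1,p_2,I) = 2·I/(2·p_1 + p_2), q_2* = I/(2·p_1 + p_2).
Here 2·2.8 + 14 = 19.6, giving q_2* = 6.6327.

q_2* = 6.6327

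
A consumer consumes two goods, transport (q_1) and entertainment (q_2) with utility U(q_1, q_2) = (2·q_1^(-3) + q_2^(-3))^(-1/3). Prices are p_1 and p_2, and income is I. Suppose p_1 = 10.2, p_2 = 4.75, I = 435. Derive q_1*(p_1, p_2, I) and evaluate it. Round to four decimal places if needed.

q_1* = 28.9321

From the CES first-order condition, 2·(q_2/q_1)^(4) = p_1/p_2.
Solve for the ratio: q_2/q_1 = [(1/2)·p_1/p_2]^(0.25).
Substitute q_2 = (q_2/q_1)·q_1 into the budget: q_1* = I/(p_1 + p_2·(q_2/q_1)).
Numerically q_2/q_1 = 1.017933, so q_1* = 435/(10.2 + 4.75·1.017933) = 28.9321.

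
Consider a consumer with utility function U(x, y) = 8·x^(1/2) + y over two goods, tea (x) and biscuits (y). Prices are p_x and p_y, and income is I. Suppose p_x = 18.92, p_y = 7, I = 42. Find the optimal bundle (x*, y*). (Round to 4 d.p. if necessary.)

x* = 2.1901, y* = 0.0803

Set MRS = p_x/p_y: 4·x^(−1/2) = p_x/p_y.
Solve: √x = 4·p_y/p_x, so x*(p_x,p_y) = (4·p_y/p_x)², and y* = (I − p_x·x*)/p_y.
Plugging in: x* = (4·7/18.92)² = 2.1901, y* = 0.0803.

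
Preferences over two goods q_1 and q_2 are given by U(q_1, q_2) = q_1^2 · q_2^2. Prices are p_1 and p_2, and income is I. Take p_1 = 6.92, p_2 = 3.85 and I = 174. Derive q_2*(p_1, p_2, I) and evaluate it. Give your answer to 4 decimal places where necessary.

q_2* = 22.5974

MU_q_1/MU_q_2 = (2·q_2)/(2·q_1); tangency sets this equal to p_1/p_2.
Rearranging, p_2·q_2 = p_1·q_1. Substituting into the budget gives p_1·q_1·(1 + 1) = I.
Demand: q_1*(p_1,p_2,I) = 0.5·I/p_1 and q_2* = 0.5·I/p_2.
At p_1=6.92, p_2=3.85, I=174: q_2* = 0.5·174/3.85 = 22.5974.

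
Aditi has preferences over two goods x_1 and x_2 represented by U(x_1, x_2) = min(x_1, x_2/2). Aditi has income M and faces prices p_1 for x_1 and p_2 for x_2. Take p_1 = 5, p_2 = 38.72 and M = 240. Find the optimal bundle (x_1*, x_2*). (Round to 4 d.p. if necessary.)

With perfect complements, no substitution: consume in ratio x_1:x_2 = 1:2.
Budget: p_1·x_1 + p_2·2·x_1 = M, so (p_1 + 2·p_2)·x_1 = M.
Demand: x_1*(p_1,p_2,M) = M/(p_1 + 2·p_2), x_2* = 2·M/(p_1 + 2·p_2).
Here 5 + 2·38.72 = 82.44, giving x_1* = 2.9112 and x_2* = 5.8224.

x_1* = 2.9112, x_2* = 5.8224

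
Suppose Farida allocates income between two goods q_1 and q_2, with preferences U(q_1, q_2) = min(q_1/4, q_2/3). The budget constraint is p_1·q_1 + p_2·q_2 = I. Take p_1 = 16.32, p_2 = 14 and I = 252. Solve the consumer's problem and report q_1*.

Leontief preferences: the optimum is at the kink where q_1/4 = q_2/3, i.e. q_2 = (3/4)·q_1.
Budget: p_1·q_1 + p_2·(3/4)·q_1 = I, so (4·p_1 + 3·p_2)·q_1 = 4·I.
Demand: q_1*(p_1,p_2,I) = 4·I/(4·p_1 + 3·p_2), q_2* = 3·I/(4·p_1 + 3·p_2).
Here 4·16.32 + 3·14 = 107.28, giving q_1* = 9.396.

q_1* = 9.396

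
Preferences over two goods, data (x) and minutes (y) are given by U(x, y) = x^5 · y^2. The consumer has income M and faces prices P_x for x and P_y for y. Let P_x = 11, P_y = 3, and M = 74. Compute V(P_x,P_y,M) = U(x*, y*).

At P_x=11, P_y=3, M=74: x* = 5/7·74/11 = 4.8052, y* = 7.0476.
Utility at the optimum: U(4.8052, 7.0476) = 127244.7392.

V = 127244.7392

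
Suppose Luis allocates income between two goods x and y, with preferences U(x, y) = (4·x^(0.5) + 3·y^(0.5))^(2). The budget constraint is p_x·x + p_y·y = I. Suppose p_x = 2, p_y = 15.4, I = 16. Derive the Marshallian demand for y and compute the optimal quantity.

y* = 0.0707

MRS = MU_x/MU_y = (4/3)·(y/x)^(0.5). Set equal to p_x/p_y.
Solve for the ratio: y/x = [(3/4)·p_x/p_y]^(2).
With the ratio pinned down, the budget gives x* = I/(p_x + p_y·(y/x)) and y* = (y/x)·x*.
Numerically y/x = 0.009487, so x* = 16/(2 + 15.4·0.009487) = 7.4554 and y* = 0.009487·7.4554 = 0.0707.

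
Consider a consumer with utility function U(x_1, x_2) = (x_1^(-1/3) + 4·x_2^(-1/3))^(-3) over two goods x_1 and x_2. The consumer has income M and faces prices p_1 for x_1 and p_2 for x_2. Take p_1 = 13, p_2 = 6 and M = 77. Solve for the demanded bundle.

x_1* = 1.778, x_2* = 8.981

From the CES first-order condition, (1/4)·(x_2/x_1)^(4/3) = p_1/p_2.
Solve for the ratio: x_2/x_1 = [4·p_1/p_2]^(0.75).
With the ratio pinned down, the budget gives x_1* = M/(p_1 + p_2·(x_2/x_1)) and x_2* = (x_2/x_1)·x_1*.
Numerically x_2/x_1 = 5.051136, so x_1* = 77/(13 + 6·5.051136) = 1.778 and x_2* = 5.051136·1.778 = 8.981.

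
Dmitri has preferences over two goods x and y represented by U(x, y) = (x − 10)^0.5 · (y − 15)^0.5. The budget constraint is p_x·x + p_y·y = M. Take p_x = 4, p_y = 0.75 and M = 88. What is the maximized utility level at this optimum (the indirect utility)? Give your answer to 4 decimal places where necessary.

MRS = (y−15)/(x−10). Tangency with p_x/p_y gives y−15 = (p_x/p_y)·(x−10).
Substituting into the budget: x* = 10 + 0.5·(M − 10·p_x − 15·p_y)/p_x, and y* = 15 + 0.5·(…)/p_y.
Discretionary income = 88 − 10·4 − 15·0.75 = 36.75; x* = 10 + 0.5·36.75/4 = 14.5938; y* = 15 + 0.5·36.75/0.75 = 39.5.
Utility at the optimum: U(14.5938, 39.5) = 10.6088.

V = 10.6088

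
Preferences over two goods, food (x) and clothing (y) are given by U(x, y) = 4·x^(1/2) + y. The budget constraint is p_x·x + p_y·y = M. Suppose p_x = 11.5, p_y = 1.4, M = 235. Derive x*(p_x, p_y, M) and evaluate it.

x* = 0.0593

Set MRS = p_x/p_y: 2·x^(−1/2) = p_x/p_y.
Solve: √x = 2·p_y/p_x, so x*(p_x,p_y) = (2·p_y/p_x)², and y* = (M − p_x·x*)/p_y.
Plugging in: x* = (2·1.4/11.5)² = 0.0593.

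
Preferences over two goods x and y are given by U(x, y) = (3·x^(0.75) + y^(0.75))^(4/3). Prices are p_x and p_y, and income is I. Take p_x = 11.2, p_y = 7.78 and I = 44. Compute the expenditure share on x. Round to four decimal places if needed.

share on x = 0.9645

MU_x ∝ 3·x^(-0.25), MU_y ∝ y^(-0.25), so MRS = 3·(y/x)^(0.25) = p_x/p_y.
Solve for the ratio: y/x = [(1/3)·p_x/p_y]^(4).
With the ratio pinned down, the budget gives x* = I/(p_x + p_y·(y/x)) and y* = (y/x)·x*.
Numerically y/x = 0.053024, so x* = 44/(11.2 + 7.78·0.053024) = 3.789 and y* = 0.053024·3.789 = 0.2009.
Expenditure on x: 11.2·3.789 = 42.4369; share = 0.9645.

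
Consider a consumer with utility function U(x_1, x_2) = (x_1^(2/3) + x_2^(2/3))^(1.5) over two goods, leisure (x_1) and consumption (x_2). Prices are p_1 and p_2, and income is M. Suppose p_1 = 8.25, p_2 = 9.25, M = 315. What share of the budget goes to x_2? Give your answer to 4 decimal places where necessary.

share on x_2 = 0.443

MU_x_1 ∝ x_1^(-1/3), MU_x_2 ∝ x_2^(-1/3), so MRS = (x_2/x_1)^(1/3) = p_1/p_2.
Hence x_2/x_1 = (p_1/p_2)^(1/(1/3)), i.e. raised to the 3 power.
With the ratio pinned down, the budget gives x_1* = M/(p_1 + p_2·(x_2/x_1)) and x_2* = (x_2/x_1)·x_1*.
Numerically x_2/x_1 = 0.709474, so x_1* = 315/(8.25 + 9.25·0.709474) = 21.2656 and x_2* = 0.709474·21.2656 = 15.0874.
Expenditure on x_2: 9.25·15.0874 = 139.5586; share = 0.443.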